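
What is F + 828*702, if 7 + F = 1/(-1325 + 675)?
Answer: 377811849/650 ≈ 5.8125e+5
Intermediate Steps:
F = -4551/650 (F = -7 + 1/(-1325 + 675) = -7 + 1/(-650) = -7 - 1/650 = -4551/650 ≈ -7.0015)
F + 828*702 = -4551/650 + 828*702 = -4551/650 + 581256 = 377811849/650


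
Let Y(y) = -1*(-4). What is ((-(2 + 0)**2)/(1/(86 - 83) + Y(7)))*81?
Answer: -972/13 ≈ -74.769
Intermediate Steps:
Y(y) = 4
((-(2 + 0)**2)/(1/(86 - 83) + Y(7)))*81 = ((-(2 + 0)**2)/(1/(86 - 83) + 4))*81 = ((-1*2**2)/(1/3 + 4))*81 = ((-1*4)/(1/3 + 4))*81 = -4/13/3*81 = -4*3/13*81 = -12/13*81 = -972/13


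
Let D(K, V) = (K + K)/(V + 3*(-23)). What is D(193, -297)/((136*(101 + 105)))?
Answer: -193/5126928 ≈ -3.7644e-5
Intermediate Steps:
D(K, V) = 2*K/(-69 + V) (D(K, V) = (2*K)/(V - 69) = (2*K)/(-69 + V) = 2*K/(-69 + V))
D(193, -297)/((136*(101 + 105))) = (2*193/(-69 - 297))/((136*(101 + 105))) = (2*193/(-366))/((136*206)) = (2*193*(-1/366))/28016 = -193/183*1/28016 = -193/5126928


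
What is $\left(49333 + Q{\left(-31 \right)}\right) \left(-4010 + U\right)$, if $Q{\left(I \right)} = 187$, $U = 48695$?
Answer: $2212801200$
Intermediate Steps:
$\left(49333 + Q{\left(-31 \right)}\right) \left(-4010 + U\right) = \left(49333 + 187\right) \left(-4010 + 48695\right) = 49520 \cdot 44685 = 2212801200$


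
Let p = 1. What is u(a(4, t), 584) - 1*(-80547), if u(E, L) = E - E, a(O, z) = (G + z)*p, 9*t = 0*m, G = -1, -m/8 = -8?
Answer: 80547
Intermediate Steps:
m = 64 (m = -8*(-8) = 64)
t = 0 (t = (0*64)/9 = (⅑)*0 = 0)
a(O, z) = -1 + z (a(O, z) = (-1 + z)*1 = -1 + z)
u(E, L) = 0
u(a(4, t), 584) - 1*(-80547) = 0 - 1*(-80547) = 0 + 80547 = 80547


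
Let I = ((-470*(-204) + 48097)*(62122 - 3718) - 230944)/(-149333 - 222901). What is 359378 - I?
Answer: 71090656108/186117 ≈ 3.8197e+5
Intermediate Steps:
I = -4204300882/186117 (I = ((95880 + 48097)*58404 - 230944)/(-372234) = (143977*58404 - 230944)*(-1/372234) = (8408832708 - 230944)*(-1/372234) = 8408601764*(-1/372234) = -4204300882/186117 ≈ -22590.)
359378 - I = 359378 - 1*(-4204300882/186117) = 359378 + 4204300882/186117 = 71090656108/186117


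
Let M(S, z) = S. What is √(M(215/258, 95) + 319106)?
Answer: √11487846/6 ≈ 564.90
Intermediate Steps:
√(M(215/258, 95) + 319106) = √(215/258 + 319106) = √(215*(1/258) + 319106) = √(⅚ + 319106) = √(1914641/6) = √11487846/6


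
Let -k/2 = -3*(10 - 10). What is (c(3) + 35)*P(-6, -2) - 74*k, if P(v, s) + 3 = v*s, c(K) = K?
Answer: 342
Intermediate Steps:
k = 0 (k = -(-6)*(10 - 10) = -(-6)*0 = -2*0 = 0)
P(v, s) = -3 + s*v (P(v, s) = -3 + v*s = -3 + s*v)
(c(3) + 35)*P(-6, -2) - 74*k = (3 + 35)*(-3 - 2*(-6)) - 74*0 = 38*(-3 + 12) + 0 = 38*9 + 0 = 342 + 0 = 342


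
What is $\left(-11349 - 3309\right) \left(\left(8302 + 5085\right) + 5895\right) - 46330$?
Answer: $-282681886$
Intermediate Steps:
$\left(-11349 - 3309\right) \left(\left(8302 + 5085\right) + 5895\right) - 46330 = - 14658 \left(13387 + 5895\right) - 46330 = \left(-14658\right) 19282 - 46330 = -282635556 - 46330 = -282681886$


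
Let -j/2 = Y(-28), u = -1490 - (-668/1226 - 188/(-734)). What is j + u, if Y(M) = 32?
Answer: -349539978/224971 ≈ -1553.7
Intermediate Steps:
u = -335141834/224971 (u = -1490 - (-668*1/1226 - 188*(-1/734)) = -1490 - (-334/613 + 94/367) = -1490 - 1*(-64956/224971) = -1490 + 64956/224971 = -335141834/224971 ≈ -1489.7)
j = -64 (j = -2*32 = -64)
j + u = -64 - 335141834/224971 = -349539978/224971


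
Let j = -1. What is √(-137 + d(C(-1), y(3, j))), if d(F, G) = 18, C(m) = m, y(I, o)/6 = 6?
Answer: I*√119 ≈ 10.909*I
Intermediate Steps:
y(I, o) = 36 (y(I, o) = 6*6 = 36)
√(-137 + d(C(-1), y(3, j))) = √(-137 + 18) = √(-119) = I*√119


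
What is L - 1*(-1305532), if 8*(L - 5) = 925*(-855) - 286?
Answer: 9653135/8 ≈ 1.2066e+6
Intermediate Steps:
L = -791121/8 (L = 5 + (925*(-855) - 286)/8 = 5 + (-790875 - 286)/8 = 5 + (1/8)*(-791161) = 5 - 791161/8 = -791121/8 ≈ -98890.)
L - 1*(-1305532) = -791121/8 - 1*(-1305532) = -791121/8 + 1305532 = 9653135/8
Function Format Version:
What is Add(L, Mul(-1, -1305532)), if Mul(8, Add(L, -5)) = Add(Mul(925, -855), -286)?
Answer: Rational(9653135, 8) ≈ 1.2066e+6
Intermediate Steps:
L = Rational(-791121, 8) (L = Add(5, Mul(Rational(1, 8), Add(Mul(925, -855), -286))) = Add(5, Mul(Rational(1, 8), Add(-790875, -286))) = Add(5, Mul(Rational(1, 8), -791161)) = Add(5, Rational(-791161, 8)) = Rational(-791121, 8) ≈ -98890.)
Add(L, Mul(-1, -1305532)) = Add(Rational(-791121, 8), Mul(-1, -1305532)) = Add(Rational(-791121, 8), 1305532) = Rational(9653135, 8)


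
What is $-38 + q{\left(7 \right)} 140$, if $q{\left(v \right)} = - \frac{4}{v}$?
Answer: $-118$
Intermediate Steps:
$-38 + q{\left(7 \right)} 140 = -38 + - \frac{4}{7} \cdot 140 = -38 + \left(-4\right) \frac{1}{7} \cdot 140 = -38 - 80 = -118$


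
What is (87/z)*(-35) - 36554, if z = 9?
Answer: -110677/3 ≈ -36892.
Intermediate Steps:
(87/z)*(-35) - 36554 = (87/9)*(-35) - 36554 = (87*(⅑))*(-35) - 36554 = (29/3)*(-35) - 36554 = -1015/3 - 36554 = -110677/3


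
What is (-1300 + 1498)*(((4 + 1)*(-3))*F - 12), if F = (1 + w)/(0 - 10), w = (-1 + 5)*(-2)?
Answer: -4455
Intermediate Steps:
w = -8 (w = 4*(-2) = -8)
F = 7/10 (F = (1 - 8)/(0 - 10) = -7/(-10) = -7*(-⅒) = 7/10 ≈ 0.70000)
(-1300 + 1498)*(((4 + 1)*(-3))*F - 12) = (-1300 + 1498)*(((4 + 1)*(-3))*(7/10) - 12) = 198*((5*(-3))*(7/10) - 12) = 198*(-15*7/10 - 12) = 198*(-21/2 - 12) = 198*(-45/2) = -4455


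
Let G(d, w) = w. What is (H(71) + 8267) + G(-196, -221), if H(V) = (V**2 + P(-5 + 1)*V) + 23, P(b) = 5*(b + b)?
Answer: 10270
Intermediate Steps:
P(b) = 10*b (P(b) = 5*(2*b) = 10*b)
H(V) = 23 + V**2 - 40*V (H(V) = (V**2 + (10*(-5 + 1))*V) + 23 = (V**2 + (10*(-4))*V) + 23 = (V**2 - 40*V) + 23 = 23 + V**2 - 40*V)
(H(71) + 8267) + G(-196, -221) = ((23 + 71**2 - 40*71) + 8267) - 221 = ((23 + 5041 - 2840) + 8267) - 221 = (2224 + 8267) - 221 = 10491 - 221 = 10270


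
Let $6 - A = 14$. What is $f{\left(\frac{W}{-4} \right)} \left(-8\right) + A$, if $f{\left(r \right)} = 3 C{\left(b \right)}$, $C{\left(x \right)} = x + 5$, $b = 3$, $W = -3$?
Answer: $-200$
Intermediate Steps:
$A = -8$ ($A = 6 - 14 = -8$)
$C{\left(x \right)} = 5 + x$
$f{\left(r \right)} = 24$ ($f{\left(r \right)} = 3 \left(5 + 3\right) = 3 \cdot 8 = 24$)
$f{\left(\frac{W}{-4} \right)} \left(-8\right) + A = 24 \left(-8\right) - 8 = -192 - 8 = -200$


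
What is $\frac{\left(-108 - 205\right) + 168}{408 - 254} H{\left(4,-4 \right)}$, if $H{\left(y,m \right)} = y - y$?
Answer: $0$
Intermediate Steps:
$H{\left(y,m \right)} = 0$
$\frac{\left(-108 - 205\right) + 168}{408 - 254} H{\left(4,-4 \right)} = \frac{\left(-108 - 205\right) + 168}{408 - 254} \cdot 0 = \frac{\left(-108 - 205\right) + 168}{154} \cdot 0 = \left(-313 + 168\right) \frac{1}{154} \cdot 0 = \left(-145\right) \frac{1}{154} \cdot 0 = \left(- \frac{145}{154}\right) 0 = 0$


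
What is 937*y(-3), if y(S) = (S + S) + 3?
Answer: -2811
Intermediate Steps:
y(S) = 3 + 2*S (y(S) = 2*S + 3 = 3 + 2*S)
937*y(-3) = 937*(3 + 2*(-3)) = 937*(3 - 6) = 937*(-3) = -2811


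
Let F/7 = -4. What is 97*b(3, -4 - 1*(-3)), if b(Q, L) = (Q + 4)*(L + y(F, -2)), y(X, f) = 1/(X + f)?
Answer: -21049/30 ≈ -701.63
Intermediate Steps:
F = -28 (F = 7*(-4) = -28)
b(Q, L) = (4 + Q)*(-1/30 + L) (b(Q, L) = (Q + 4)*(L + 1/(-28 - 2)) = (4 + Q)*(L + 1/(-30)) = (4 + Q)*(L - 1/30) = (4 + Q)*(-1/30 + L))
97*b(3, -4 - 1*(-3)) = 97*(-2/15 + 4*(-4 - 1*(-3)) - 1/30*3 + (-4 - 1*(-3))*3) = 97*(-2/15 + 4*(-4 + 3) - 1/10 + (-4 + 3)*3) = 97*(-2/15 + 4*(-1) - 1/10 - 1*3) = 97*(-2/15 - 4 - 1/10 - 3) = 97*(-217/30) = -21049/30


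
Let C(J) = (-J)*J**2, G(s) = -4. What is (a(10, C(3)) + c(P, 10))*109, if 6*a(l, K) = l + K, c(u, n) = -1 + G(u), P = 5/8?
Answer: -5123/6 ≈ -853.83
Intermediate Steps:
P = 5/8 (P = 5*(1/8) = 5/8 ≈ 0.62500)
c(u, n) = -5 (c(u, n) = -1 - 4 = -5)
C(J) = -J**3 (C(J) = (-J)*J**2 = -J**3)
a(l, K) = K/6 + l/6 (a(l, K) = (l + K)/6 = (K + l)/6 = K/6 + l/6)
(a(10, C(3)) + c(P, 10))*109 = (((-1*3**3)/6 + (1/6)*10) - 5)*109 = (((-1*27)/6 + 5/3) - 5)*109 = (((1/6)*(-27) + 5/3) - 5)*109 = ((-9/2 + 5/3) - 5)*109 = (-17/6 - 5)*109 = -47/6*109 = -5123/6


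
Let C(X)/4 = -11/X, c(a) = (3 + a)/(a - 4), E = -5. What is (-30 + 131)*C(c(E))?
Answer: -19998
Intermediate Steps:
c(a) = (3 + a)/(-4 + a)
C(X) = -44/X (C(X) = 4*(-11/X) = -44/X)
(-30 + 131)*C(c(E)) = (-30 + 131)*(-44*(-4 - 5)/(3 - 5)) = 101*(-44/(-2/(-9))) = 101*(-44/((-⅑*(-2)))) = 101*(-44/2/9) = 101*(-44*9/2) = 101*(-198) = -19998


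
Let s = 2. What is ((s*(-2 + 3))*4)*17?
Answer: 136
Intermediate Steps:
((s*(-2 + 3))*4)*17 = ((2*(-2 + 3))*4)*17 = ((2*1)*4)*17 = (2*4)*17 = 8*17 = 136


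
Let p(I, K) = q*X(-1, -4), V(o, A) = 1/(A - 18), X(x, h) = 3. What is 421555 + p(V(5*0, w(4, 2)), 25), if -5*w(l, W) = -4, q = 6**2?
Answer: 421663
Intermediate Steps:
q = 36
w(l, W) = 4/5 (w(l, W) = -1/5*(-4) = 4/5)
V(o, A) = 1/(-18 + A)
p(I, K) = 108 (p(I, K) = 36*3 = 108)
421555 + p(V(5*0, w(4, 2)), 25) = 421555 + 108 = 421663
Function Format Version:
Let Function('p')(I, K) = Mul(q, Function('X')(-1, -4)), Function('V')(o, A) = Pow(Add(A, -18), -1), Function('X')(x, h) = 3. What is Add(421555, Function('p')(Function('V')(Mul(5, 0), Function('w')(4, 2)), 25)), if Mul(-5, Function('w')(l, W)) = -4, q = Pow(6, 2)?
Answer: 421663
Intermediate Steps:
q = 36
Function('w')(l, W) = Rational(4, 5) (Function('w')(l, W) = Mul(Rational(-1, 5), -4) = Rational(4, 5))
Function('V')(o, A) = Pow(Add(-18, A), -1)
Function('p')(I, K) = 108 (Function('p')(I, K) = Mul(36, 3) = 108)
Add(421555, Function('p')(Function('V')(Mul(5, 0), Function('w')(4, 2)), 25)) = Add(421555, 108) = 421663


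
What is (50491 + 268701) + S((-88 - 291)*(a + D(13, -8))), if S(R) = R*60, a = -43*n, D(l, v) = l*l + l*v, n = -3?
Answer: -4092368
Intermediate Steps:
D(l, v) = l² + l*v
a = 129 (a = -43*(-3) = 129)
S(R) = 60*R
(50491 + 268701) + S((-88 - 291)*(a + D(13, -8))) = (50491 + 268701) + 60*((-88 - 291)*(129 + 13*(13 - 8))) = 319192 + 60*(-379*(129 + 13*5)) = 319192 + 60*(-379*(129 + 65)) = 319192 + 60*(-379*194) = 319192 + 60*(-73526) = 319192 - 4411560 = -4092368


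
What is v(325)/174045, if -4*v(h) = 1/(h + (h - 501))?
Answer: -1/103730820 ≈ -9.6403e-9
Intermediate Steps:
v(h) = -1/(4*(-501 + 2*h)) (v(h) = -1/(4*(h + (h - 501))) = -1/(4*(h + (-501 + h))) = -1/(4*(-501 + 2*h)))
v(325)/174045 = -1/(-2004 + 8*325)/174045 = -1/(-2004 + 2600)*(1/174045) = -1/596*(1/174045) = -1*1/596*(1/174045) = -1/596*1/174045 = -1/103730820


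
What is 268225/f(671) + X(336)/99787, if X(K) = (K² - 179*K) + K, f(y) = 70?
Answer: 5353816847/1397018 ≈ 3832.3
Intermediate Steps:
X(K) = K² - 178*K
268225/f(671) + X(336)/99787 = 268225/70 + (336*(-178 + 336))/99787 = 268225*(1/70) + (336*158)*(1/99787) = 53645/14 + 53088*(1/99787) = 53645/14 + 53088/99787 = 5353816847/1397018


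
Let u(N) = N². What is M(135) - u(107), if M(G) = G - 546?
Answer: -11860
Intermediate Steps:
M(G) = -546 + G
M(135) - u(107) = (-546 + 135) - 1*107² = -411 - 1*11449 = -411 - 11449 = -11860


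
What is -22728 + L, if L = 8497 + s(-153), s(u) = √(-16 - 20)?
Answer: -14231 + 6*I ≈ -14231.0 + 6.0*I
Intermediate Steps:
s(u) = 6*I (s(u) = √(-36) = 6*I)
L = 8497 + 6*I ≈ 8497.0 + 6.0*I
-22728 + L = -22728 + (8497 + 6*I) = -14231 + 6*I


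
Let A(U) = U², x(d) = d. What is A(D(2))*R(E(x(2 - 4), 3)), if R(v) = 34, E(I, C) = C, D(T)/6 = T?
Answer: 4896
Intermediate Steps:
D(T) = 6*T
A(D(2))*R(E(x(2 - 4), 3)) = (6*2)²*34 = 12²*34 = 144*34 = 4896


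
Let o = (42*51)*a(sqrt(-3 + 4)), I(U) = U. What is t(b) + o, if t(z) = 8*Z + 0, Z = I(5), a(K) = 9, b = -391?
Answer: 19318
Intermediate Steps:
Z = 5
t(z) = 40 (t(z) = 8*5 + 0 = 40 + 0 = 40)
o = 19278 (o = (42*51)*9 = 2142*9 = 19278)
t(b) + o = 40 + 19278 = 19318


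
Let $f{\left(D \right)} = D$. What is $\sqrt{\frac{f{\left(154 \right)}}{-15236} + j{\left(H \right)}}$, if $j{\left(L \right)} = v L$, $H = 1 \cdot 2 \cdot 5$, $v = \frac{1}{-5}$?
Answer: $\frac{i \sqrt{116654434}}{7618} \approx 1.4178 i$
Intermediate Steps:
$v = - \frac{1}{5} \approx -0.2$
$H = 10$ ($H = 2 \cdot 5 = 10$)
$j{\left(L \right)} = - \frac{L}{5}$
$\sqrt{\frac{f{\left(154 \right)}}{-15236} + j{\left(H \right)}} = \sqrt{\frac{154}{-15236} - 2} = \sqrt{154 \left(- \frac{1}{15236}\right) - 2} = \sqrt{- \frac{77}{7618} - 2} = \sqrt{- \frac{15313}{7618}} = \frac{i \sqrt{116654434}}{7618}$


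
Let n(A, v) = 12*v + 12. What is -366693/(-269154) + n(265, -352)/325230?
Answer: 6562549319/4863164190 ≈ 1.3494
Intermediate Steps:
n(A, v) = 12 + 12*v
-366693/(-269154) + n(265, -352)/325230 = -366693/(-269154) + (12 + 12*(-352))/325230 = -366693*(-1/269154) + (12 - 4224)*(1/325230) = 122231/89718 - 4212*1/325230 = 122231/89718 - 702/54205 = 6562549319/4863164190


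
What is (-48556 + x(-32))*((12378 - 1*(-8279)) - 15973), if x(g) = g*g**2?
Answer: -380921616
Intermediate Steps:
x(g) = g**3
(-48556 + x(-32))*((12378 - 1*(-8279)) - 15973) = (-48556 + (-32)**3)*((12378 - 1*(-8279)) - 15973) = (-48556 - 32768)*((12378 + 8279) - 15973) = -81324*(20657 - 15973) = -81324*4684 = -380921616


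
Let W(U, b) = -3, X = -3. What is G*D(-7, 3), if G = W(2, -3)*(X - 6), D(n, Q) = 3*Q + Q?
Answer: 324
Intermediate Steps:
D(n, Q) = 4*Q
G = 27 (G = -3*(-3 - 6) = -3*(-9) = 27)
G*D(-7, 3) = 27*(4*3) = 27*12 = 324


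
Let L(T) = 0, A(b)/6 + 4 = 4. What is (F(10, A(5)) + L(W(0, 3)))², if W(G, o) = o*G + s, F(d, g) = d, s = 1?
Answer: 100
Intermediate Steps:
A(b) = 0 (A(b) = -24 + 6*4 = -24 + 24 = 0)
W(G, o) = 1 + G*o (W(G, o) = o*G + 1 = G*o + 1 = 1 + G*o)
(F(10, A(5)) + L(W(0, 3)))² = (10 + 0)² = 10² = 100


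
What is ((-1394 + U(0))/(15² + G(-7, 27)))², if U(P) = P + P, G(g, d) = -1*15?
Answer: 485809/11025 ≈ 44.064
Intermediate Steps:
G(g, d) = -15
U(P) = 2*P
((-1394 + U(0))/(15² + G(-7, 27)))² = ((-1394 + 2*0)/(15² - 15))² = ((-1394 + 0)/(225 - 15))² = (-1394/210)² = (-1394*1/210)² = (-697/105)² = 485809/11025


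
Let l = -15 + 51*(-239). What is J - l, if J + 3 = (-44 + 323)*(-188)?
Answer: -40251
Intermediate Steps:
l = -12204 (l = -15 - 12189 = -12204)
J = -52455 (J = -3 + (-44 + 323)*(-188) = -3 + 279*(-188) = -3 - 52452 = -52455)
J - l = -52455 - 1*(-12204) = -52455 + 12204 = -40251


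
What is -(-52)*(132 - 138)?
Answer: -312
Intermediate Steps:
-(-52)*(132 - 138) = -(-52)*(-6) = -1*312 = -312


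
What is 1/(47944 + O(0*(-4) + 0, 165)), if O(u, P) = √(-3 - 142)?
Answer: 47944/2298627281 - I*√145/2298627281 ≈ 2.0858e-5 - 5.2386e-9*I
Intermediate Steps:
O(u, P) = I*√145 (O(u, P) = √(-145) = I*√145)
1/(47944 + O(0*(-4) + 0, 165)) = 1/(47944 + I*√145)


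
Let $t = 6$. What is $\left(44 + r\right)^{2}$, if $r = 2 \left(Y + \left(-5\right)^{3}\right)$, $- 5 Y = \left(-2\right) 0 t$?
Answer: $42436$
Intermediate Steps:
$Y = 0$ ($Y = - \frac{\left(-2\right) 0 \cdot 6}{5} = - \frac{0 \cdot 6}{5} = \left(- \frac{1}{5}\right) 0 = 0$)
$r = -250$ ($r = 2 \left(0 + \left(-5\right)^{3}\right) = 2 \left(0 - 125\right) = 2 \left(-125\right) = -250$)
$\left(44 + r\right)^{2} = \left(44 - 250\right)^{2} = \left(-206\right)^{2} = 42436$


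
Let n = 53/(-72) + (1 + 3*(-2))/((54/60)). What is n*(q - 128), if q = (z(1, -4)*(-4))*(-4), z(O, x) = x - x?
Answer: 2416/3 ≈ 805.33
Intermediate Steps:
z(O, x) = 0
n = -151/24 (n = 53*(-1/72) + (1 - 6)/((54*(1/60))) = -53/72 - 5/9/10 = -53/72 - 5*10/9 = -53/72 - 50/9 = -151/24 ≈ -6.2917)
q = 0 (q = (0*(-4))*(-4) = 0*(-4) = 0)
n*(q - 128) = -151*(0 - 128)/24 = -151/24*(-128) = 2416/3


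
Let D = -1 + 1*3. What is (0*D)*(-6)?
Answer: 0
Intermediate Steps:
D = 2 (D = -1 + 3 = 2)
(0*D)*(-6) = (0*2)*(-6) = 0*(-6) = 0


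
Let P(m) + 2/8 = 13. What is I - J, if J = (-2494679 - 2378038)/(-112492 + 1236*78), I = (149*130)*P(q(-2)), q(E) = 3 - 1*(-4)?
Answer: 3967352553/16084 ≈ 2.4666e+5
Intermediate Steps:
q(E) = 7 (q(E) = 3 + 4 = 7)
P(m) = 51/4 (P(m) = -¼ + 13 = 51/4)
I = 493935/2 (I = (149*130)*(51/4) = 19370*(51/4) = 493935/2 ≈ 2.4697e+5)
J = 4872717/16084 (J = -4872717/(-112492 + 96408) = -4872717/(-16084) = -4872717*(-1/16084) = 4872717/16084 ≈ 302.95)
I - J = 493935/2 - 1*4872717/16084 = 493935/2 - 4872717/16084 = 3967352553/16084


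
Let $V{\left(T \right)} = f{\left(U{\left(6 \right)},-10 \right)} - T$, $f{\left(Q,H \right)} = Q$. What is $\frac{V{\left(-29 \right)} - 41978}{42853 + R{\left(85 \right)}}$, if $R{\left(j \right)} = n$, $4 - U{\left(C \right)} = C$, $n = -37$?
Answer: $- \frac{41951}{42816} \approx -0.9798$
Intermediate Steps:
$U{\left(C \right)} = 4 - C$
$R{\left(j \right)} = -37$
$V{\left(T \right)} = -2 - T$ ($V{\left(T \right)} = \left(4 - 6\right) - T = -2 - T$)
$\frac{V{\left(-29 \right)} - 41978}{42853 + R{\left(85 \right)}} = \frac{\left(-2 - -29\right) - 41978}{42853 - 37} = \frac{\left(-2 + 29\right) - 41978}{42816} = \left(27 - 41978\right) \frac{1}{42816} = \left(-41951\right) \frac{1}{42816} = - \frac{41951}{42816}$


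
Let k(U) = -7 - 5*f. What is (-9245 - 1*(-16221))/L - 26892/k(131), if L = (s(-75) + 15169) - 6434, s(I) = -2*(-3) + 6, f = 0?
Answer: 235273156/61229 ≈ 3842.5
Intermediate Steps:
s(I) = 12 (s(I) = 6 + 6 = 12)
L = 8747 (L = (12 + 15169) - 6434 = 15181 - 6434 = 8747)
k(U) = -7 (k(U) = -7 - 5*0 = -7 + 0 = -7)
(-9245 - 1*(-16221))/L - 26892/k(131) = (-9245 - 1*(-16221))/8747 - 26892/(-7) = (-9245 + 16221)*(1/8747) - 26892*(-1/7) = 6976*(1/8747) + 26892/7 = 6976/8747 + 26892/7 = 235273156/61229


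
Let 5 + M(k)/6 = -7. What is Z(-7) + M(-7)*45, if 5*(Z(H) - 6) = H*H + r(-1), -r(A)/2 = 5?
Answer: -16131/5 ≈ -3226.2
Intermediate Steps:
r(A) = -10 (r(A) = -2*5 = -10)
M(k) = -72 (M(k) = -30 + 6*(-7) = -30 - 42 = -72)
Z(H) = 4 + H²/5 (Z(H) = 6 + (H*H - 10)/5 = 6 + (H² - 10)/5 = 6 + (-10 + H²)/5 = 6 + (-2 + H²/5) = 4 + H²/5)
Z(-7) + M(-7)*45 = (4 + (⅕)*(-7)²) - 72*45 = (4 + (⅕)*49) - 3240 = (4 + 49/5) - 3240 = 69/5 - 3240 = -16131/5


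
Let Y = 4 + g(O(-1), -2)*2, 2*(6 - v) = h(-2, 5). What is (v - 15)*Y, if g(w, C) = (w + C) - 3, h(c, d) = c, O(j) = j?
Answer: 64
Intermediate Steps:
v = 7 (v = 6 - ½*(-2) = 6 + 1 = 7)
g(w, C) = -3 + C + w (g(w, C) = (C + w) - 3 = -3 + C + w)
Y = -8 (Y = 4 + (-3 - 2 - 1)*2 = 4 - 6*2 = 4 - 12 = -8)
(v - 15)*Y = (7 - 15)*(-8) = -8*(-8) = 64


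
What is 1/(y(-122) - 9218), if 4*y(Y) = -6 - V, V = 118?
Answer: -1/9249 ≈ -0.00010812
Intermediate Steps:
y(Y) = -31 (y(Y) = (-6 - 1*118)/4 = (-6 - 118)/4 = (¼)*(-124) = -31)
1/(y(-122) - 9218) = 1/(-31 - 9218) = 1/(-9249) = -1/9249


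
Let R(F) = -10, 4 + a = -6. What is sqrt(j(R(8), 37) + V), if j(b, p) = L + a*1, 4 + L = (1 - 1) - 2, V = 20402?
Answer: sqrt(20386) ≈ 142.78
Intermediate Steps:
a = -10 (a = -4 - 6 = -10)
L = -6 (L = -4 + ((1 - 1) - 2) = -4 + (0 - 2) = -4 - 2 = -6)
j(b, p) = -16 (j(b, p) = -6 - 10*1 = -6 - 10 = -16)
sqrt(j(R(8), 37) + V) = sqrt(-16 + 20402) = sqrt(20386)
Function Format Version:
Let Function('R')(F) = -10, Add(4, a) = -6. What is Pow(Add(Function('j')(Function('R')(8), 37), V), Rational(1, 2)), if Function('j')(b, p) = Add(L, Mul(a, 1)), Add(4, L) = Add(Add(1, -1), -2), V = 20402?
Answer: Pow(20386, Rational(1, 2)) ≈ 142.78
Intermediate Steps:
a = -10 (a = Add(-4, -6) = -10)
L = -6 (L = Add(-4, Add(Add(1, -1), -2)) = Add(-4, Add(0, -2)) = Add(-4, -2) = -6)
Function('j')(b, p) = -16 (Function('j')(b, p) = Add(-6, Mul(-10, 1)) = Add(-6, -10) = -16)
Pow(Add(Function('j')(Function('R')(8), 37), V), Rational(1, 2)) = Pow(Add(-16, 20402), Rational(1, 2)) = Pow(20386, Rational(1, 2))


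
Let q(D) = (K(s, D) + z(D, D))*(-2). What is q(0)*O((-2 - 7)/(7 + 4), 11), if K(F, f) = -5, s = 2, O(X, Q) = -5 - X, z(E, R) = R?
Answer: -460/11 ≈ -41.818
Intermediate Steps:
q(D) = 10 - 2*D (q(D) = (-5 + D)*(-2) = 10 - 2*D)
q(0)*O((-2 - 7)/(7 + 4), 11) = (10 - 2*0)*(-5 - (-2 - 7)/(7 + 4)) = (10 + 0)*(-5 - (-9)/11) = 10*(-5 - (-9)/11) = 10*(-5 - 1*(-9/11)) = 10*(-5 + 9/11) = 10*(-46/11) = -460/11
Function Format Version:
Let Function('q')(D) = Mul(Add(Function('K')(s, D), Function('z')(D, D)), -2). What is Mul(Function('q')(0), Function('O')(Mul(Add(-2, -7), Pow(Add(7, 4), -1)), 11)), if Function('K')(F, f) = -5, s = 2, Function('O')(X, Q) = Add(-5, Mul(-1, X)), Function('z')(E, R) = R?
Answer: Rational(-460, 11) ≈ -41.818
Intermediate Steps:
Function('q')(D) = Add(10, Mul(-2, D)) (Function('q')(D) = Mul(Add(-5, D), -2) = Add(10, Mul(-2, D)))
Mul(Function('q')(0), Function('O')(Mul(Add(-2, -7), Pow(Add(7, 4), -1)), 11)) = Mul(Add(10, Mul(-2, 0)), Add(-5, Mul(-1, Mul(Add(-2, -7), Pow(Add(7, 4), -1))))) = Mul(Add(10, 0), Add(-5, Mul(-1, Mul(-9, Pow(11, -1))))) = Mul(10, Add(-5, Mul(-1, Mul(-9, Rational(1, 11))))) = Mul(10, Add(-5, Mul(-1, Rational(-9, 11)))) = Mul(10, Add(-5, Rational(9, 11))) = Mul(10, Rational(-46, 11)) = Rational(-460, 11)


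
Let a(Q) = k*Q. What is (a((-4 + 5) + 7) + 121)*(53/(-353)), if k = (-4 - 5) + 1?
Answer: -3021/353 ≈ -8.5581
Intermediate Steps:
k = -8 (k = -9 + 1 = -8)
a(Q) = -8*Q
(a((-4 + 5) + 7) + 121)*(53/(-353)) = (-8*((-4 + 5) + 7) + 121)*(53/(-353)) = (-8*(1 + 7) + 121)*(53*(-1/353)) = (-8*8 + 121)*(-53/353) = (-64 + 121)*(-53/353) = 57*(-53/353) = -3021/353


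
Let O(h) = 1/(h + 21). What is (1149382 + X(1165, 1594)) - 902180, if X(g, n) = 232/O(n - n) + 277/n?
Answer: 401806233/1594 ≈ 2.5207e+5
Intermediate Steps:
O(h) = 1/(21 + h)
X(g, n) = 4872 + 277/n (X(g, n) = 232/(1/(21 + (n - n))) + 277/n = 232/(1/(21 + 0)) + 277/n = 232/(1/21) + 277/n = 232*21 + 277/n = 4872 + 277/n)
(1149382 + X(1165, 1594)) - 902180 = (1149382 + (4872 + 277/1594)) - 902180 = (1149382 + 7766245/1594) - 902180 = 1839881153/1594 - 902180 = 401806233/1594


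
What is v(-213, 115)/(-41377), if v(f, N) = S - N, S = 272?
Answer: -157/41377 ≈ -0.0037944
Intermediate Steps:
v(f, N) = 272 - N
v(-213, 115)/(-41377) = (272 - 1*115)/(-41377) = (272 - 115)*(-1/41377) = 157*(-1/41377) = -157/41377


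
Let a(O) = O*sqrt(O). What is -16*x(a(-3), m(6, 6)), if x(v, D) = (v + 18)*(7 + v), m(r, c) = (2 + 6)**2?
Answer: -1584 + 1200*I*sqrt(3) ≈ -1584.0 + 2078.5*I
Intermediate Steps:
m(r, c) = 64 (m(r, c) = 8**2 = 64)
a(O) = O**(3/2)
x(v, D) = (7 + v)*(18 + v) (x(v, D) = (18 + v)*(7 + v) = (7 + v)*(18 + v))
-16*x(a(-3), m(6, 6)) = -16*(126 + ((-3)**(3/2))**2 + 25*(-3)**(3/2)) = -16*(126 + (-3*I*sqrt(3))**2 + 25*(-3*I*sqrt(3))) = -16*(126 - 27 - 75*I*sqrt(3)) = -16*(99 - 75*I*sqrt(3)) = -1584 + 1200*I*sqrt(3)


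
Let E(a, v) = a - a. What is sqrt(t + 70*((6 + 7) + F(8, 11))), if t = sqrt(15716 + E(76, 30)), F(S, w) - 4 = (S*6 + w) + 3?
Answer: sqrt(5530 + 2*sqrt(3929)) ≈ 75.202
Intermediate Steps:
E(a, v) = 0
F(S, w) = 7 + w + 6*S (F(S, w) = 4 + ((S*6 + w) + 3) = 4 + ((6*S + w) + 3) = 4 + ((w + 6*S) + 3) = 4 + (3 + w + 6*S) = 7 + w + 6*S)
t = 2*sqrt(3929) (t = sqrt(15716 + 0) = sqrt(15716) = 2*sqrt(3929) ≈ 125.36)
sqrt(t + 70*((6 + 7) + F(8, 11))) = sqrt(2*sqrt(3929) + 70*((6 + 7) + (7 + 11 + 6*8))) = sqrt(2*sqrt(3929) + 70*(13 + (7 + 11 + 48))) = sqrt(2*sqrt(3929) + 70*(13 + 66)) = sqrt(2*sqrt(3929) + 70*79) = sqrt(2*sqrt(3929) + 5530) = sqrt(5530 + 2*sqrt(3929))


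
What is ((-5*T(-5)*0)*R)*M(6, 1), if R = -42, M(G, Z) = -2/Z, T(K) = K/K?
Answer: 0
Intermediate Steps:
T(K) = 1
((-5*T(-5)*0)*R)*M(6, 1) = ((-5*1*0)*(-42))*(-2/1) = (-5*0*(-42))*(-2*1) = (0*(-42))*(-2) = 0*(-2) = 0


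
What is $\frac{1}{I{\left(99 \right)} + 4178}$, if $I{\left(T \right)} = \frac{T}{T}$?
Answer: $\frac{1}{4179} \approx 0.00023929$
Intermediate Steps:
$I{\left(T \right)} = 1$
$\frac{1}{I{\left(99 \right)} + 4178} = \frac{1}{1 + 4178} = \frac{1}{4179}$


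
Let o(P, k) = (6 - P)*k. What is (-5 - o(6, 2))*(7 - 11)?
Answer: 20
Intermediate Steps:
o(P, k) = k*(6 - P)
(-5 - o(6, 2))*(7 - 11) = (-5 - 2*(6 - 1*6))*(7 - 11) = (-5 - 2*(6 - 6))*(-4) = (-5 - 2*0)*(-4) = (-5 - 1*0)*(-4) = (-5 + 0)*(-4) = -5*(-4) = 20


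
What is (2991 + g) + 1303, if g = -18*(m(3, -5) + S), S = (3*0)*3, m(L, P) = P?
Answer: 4384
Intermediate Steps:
S = 0 (S = 0*3 = 0)
g = 90 (g = -18*(-5 + 0) = -18*(-5) = 90)
(2991 + g) + 1303 = (2991 + 90) + 1303 = 3081 + 1303 = 4384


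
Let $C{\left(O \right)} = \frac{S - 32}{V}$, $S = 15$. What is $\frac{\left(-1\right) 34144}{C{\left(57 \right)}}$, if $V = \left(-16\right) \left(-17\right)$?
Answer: $546304$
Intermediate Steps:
$V = 272$
$C{\left(O \right)} = - \frac{1}{16}$ ($C{\left(O \right)} = \frac{15 - 32}{272} = \left(-17\right) \frac{1}{272} = - \frac{1}{16}$)
$\frac{\left(-1\right) 34144}{C{\left(57 \right)}} = \frac{\left(-1\right) 34144}{- \frac{1}{16}} = \left(-34144\right) \left(-16\right) = 546304$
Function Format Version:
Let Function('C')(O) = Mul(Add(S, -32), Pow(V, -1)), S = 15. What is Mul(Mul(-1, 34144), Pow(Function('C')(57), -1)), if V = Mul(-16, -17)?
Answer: 546304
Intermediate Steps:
V = 272
Function('C')(O) = Rational(-1, 16) (Function('C')(O) = Mul(Add(15, -32), Pow(272, -1)) = Mul(-17, Rational(1, 272)) = Rational(-1, 16))
Mul(Mul(-1, 34144), Pow(Function('C')(57), -1)) = Mul(Mul(-1, 34144), Pow(Rational(-1, 16), -1)) = Mul(-34144, -16) = 546304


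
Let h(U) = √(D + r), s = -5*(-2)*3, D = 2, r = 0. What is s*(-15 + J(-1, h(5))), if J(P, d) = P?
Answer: -480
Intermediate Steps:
s = 30 (s = 10*3 = 30)
h(U) = √2 (h(U) = √(2 + 0) = √2)
s*(-15 + J(-1, h(5))) = 30*(-15 - 1) = 30*(-16) = -480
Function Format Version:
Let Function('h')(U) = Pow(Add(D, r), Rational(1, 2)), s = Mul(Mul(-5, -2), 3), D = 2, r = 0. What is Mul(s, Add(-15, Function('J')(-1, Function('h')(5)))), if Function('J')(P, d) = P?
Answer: -480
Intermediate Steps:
s = 30 (s = Mul(10, 3) = 30)
Function('h')(U) = Pow(2, Rational(1, 2)) (Function('h')(U) = Pow(Add(2, 0), Rational(1, 2)) = Pow(2, Rational(1, 2)))
Mul(s, Add(-15, Function('J')(-1, Function('h')(5)))) = Mul(30, Add(-15, -1)) = Mul(30, -16) = -480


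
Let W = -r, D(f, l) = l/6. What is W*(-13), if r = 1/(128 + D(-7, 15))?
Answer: 26/261 ≈ 0.099617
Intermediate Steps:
D(f, l) = l/6 (D(f, l) = l*(⅙) = l/6)
r = 2/261 (r = 1/(128 + (⅙)*15) = 1/(128 + 5/2) = 1/(261/2) = 2/261 ≈ 0.0076628)
W = -2/261 (W = -1*2/261 = -2/261 ≈ -0.0076628)
W*(-13) = -2/261*(-13) = 26/261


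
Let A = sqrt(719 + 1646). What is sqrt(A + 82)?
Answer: sqrt(82 + sqrt(2365)) ≈ 11.429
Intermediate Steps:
A = sqrt(2365) ≈ 48.631
sqrt(A + 82) = sqrt(sqrt(2365) + 82) = sqrt(82 + sqrt(2365))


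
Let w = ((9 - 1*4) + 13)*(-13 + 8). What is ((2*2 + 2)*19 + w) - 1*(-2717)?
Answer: 2741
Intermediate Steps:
w = -90 (w = ((9 - 4) + 13)*(-5) = (5 + 13)*(-5) = 18*(-5) = -90)
((2*2 + 2)*19 + w) - 1*(-2717) = ((2*2 + 2)*19 - 90) - 1*(-2717) = ((4 + 2)*19 - 90) + 2717 = (6*19 - 90) + 2717 = (114 - 90) + 2717 = 24 + 2717 = 2741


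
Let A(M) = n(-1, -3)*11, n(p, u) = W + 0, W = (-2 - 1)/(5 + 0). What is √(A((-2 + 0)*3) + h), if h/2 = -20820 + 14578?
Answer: 19*I*√865/5 ≈ 111.76*I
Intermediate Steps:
W = -⅗ (W = -3/5 = -3*⅕ = -⅗ ≈ -0.60000)
n(p, u) = -⅗ (n(p, u) = -⅗ + 0 = -⅗)
A(M) = -33/5 (A(M) = -⅗*11 = -33/5)
h = -12484 (h = 2*(-20820 + 14578) = 2*(-6242) = -12484)
√(A((-2 + 0)*3) + h) = √(-33/5 - 12484) = √(-62453/5) = 19*I*√865/5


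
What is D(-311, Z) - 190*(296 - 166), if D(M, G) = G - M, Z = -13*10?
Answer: -24519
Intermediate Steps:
Z = -130
D(-311, Z) - 190*(296 - 166) = (-130 - 1*(-311)) - 190*(296 - 166) = (-130 + 311) - 190*130 = 181 - 24700 = -24519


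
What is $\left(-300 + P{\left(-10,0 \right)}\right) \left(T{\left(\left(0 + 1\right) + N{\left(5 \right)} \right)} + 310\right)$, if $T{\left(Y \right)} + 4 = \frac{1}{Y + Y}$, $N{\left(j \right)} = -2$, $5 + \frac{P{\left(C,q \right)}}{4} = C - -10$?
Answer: $-97760$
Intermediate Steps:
$P{\left(C,q \right)} = 20 + 4 C$ ($P{\left(C,q \right)} = -20 + 4 \left(C - -10\right) = -20 + 4 \left(C + 10\right) = -20 + 4 \left(10 + C\right) = -20 + \left(40 + 4 C\right) = 20 + 4 C$)
$T{\left(Y \right)} = -4 + \frac{1}{2 Y}$ ($T{\left(Y \right)} = -4 + \frac{1}{Y + Y} = -4 + \frac{1}{2 Y}$)
$\left(-300 + P{\left(-10,0 \right)}\right) \left(T{\left(\left(0 + 1\right) + N{\left(5 \right)} \right)} + 310\right) = \left(-300 + \left(20 + 4 \left(-10\right)\right)\right) \left(\left(-4 + \frac{1}{2 \left(\left(0 + 1\right) - 2\right)}\right) + 310\right) = \left(-300 + \left(20 - 40\right)\right) \left(\left(-4 + \frac{1}{2 \left(1 - 2\right)}\right) + 310\right) = \left(-300 - 20\right) \left(\left(-4 + \frac{1}{2 \left(-1\right)}\right) + 310\right) = - 320 \left(\left(-4 + \frac{1}{2} \left(-1\right)\right) + 310\right) = - 320 \left(\left(-4 - \frac{1}{2}\right) + 310\right) = - 320 \left(- \frac{9}{2} + 310\right) = \left(-320\right) \frac{611}{2} = -97760$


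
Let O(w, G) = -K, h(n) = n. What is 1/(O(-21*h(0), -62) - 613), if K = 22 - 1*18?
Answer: -1/617 ≈ -0.0016207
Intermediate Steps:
K = 4 (K = 22 - 18 = 4)
O(w, G) = -4 (O(w, G) = -1*4 = -4)
1/(O(-21*h(0), -62) - 613) = 1/(-4 - 613) = 1/(-617) = -1/617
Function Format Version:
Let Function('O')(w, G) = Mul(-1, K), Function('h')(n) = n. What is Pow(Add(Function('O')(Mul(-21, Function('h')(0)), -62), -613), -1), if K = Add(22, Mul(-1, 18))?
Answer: Rational(-1, 617) ≈ -0.0016207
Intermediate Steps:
K = 4 (K = Add(22, -18) = 4)
Function('O')(w, G) = -4 (Function('O')(w, G) = Mul(-1, 4) = -4)
Pow(Add(Function('O')(Mul(-21, Function('h')(0)), -62), -613), -1) = Pow(Add(-4, -613), -1) = Pow(-617, -1) = Rational(-1, 617)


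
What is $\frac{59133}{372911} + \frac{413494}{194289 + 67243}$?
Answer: $\frac{84830816395}{48764079826} \approx 1.7396$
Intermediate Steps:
$\frac{59133}{372911} + \frac{413494}{194289 + 67243} = 59133 \cdot \frac{1}{372911} + \frac{413494}{261532} = \frac{59133}{372911} + 413494 \cdot \frac{1}{261532} = \frac{59133}{372911} + \frac{206747}{130766} = \frac{84830816395}{48764079826}$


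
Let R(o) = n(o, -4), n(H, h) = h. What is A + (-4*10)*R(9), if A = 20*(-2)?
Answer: 120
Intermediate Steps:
A = -40
R(o) = -4
A + (-4*10)*R(9) = -40 - 4*10*(-4) = -40 - 40*(-4) = -40 + 160 = 120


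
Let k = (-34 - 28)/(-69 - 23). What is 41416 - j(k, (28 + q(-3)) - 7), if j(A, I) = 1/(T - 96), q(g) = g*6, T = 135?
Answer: 1615223/39 ≈ 41416.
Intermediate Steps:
q(g) = 6*g
k = 31/46 (k = -62/(-92) = -62*(-1/92) = 31/46 ≈ 0.67391)
j(A, I) = 1/39 (j(A, I) = 1/(135 - 96) = 1/39)
41416 - j(k, (28 + q(-3)) - 7) = 41416 - 1*1/39 = 41416 - 1/39 = 1615223/39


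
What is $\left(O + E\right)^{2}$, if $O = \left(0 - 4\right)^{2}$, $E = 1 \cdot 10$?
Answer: $676$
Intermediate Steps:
$E = 10$
$O = 16$ ($O = \left(-4\right)^{2} = 16$)
$\left(O + E\right)^{2} = \left(16 + 10\right)^{2} = 26^{2} = 676$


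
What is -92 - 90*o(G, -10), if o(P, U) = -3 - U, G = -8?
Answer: -722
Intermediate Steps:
-92 - 90*o(G, -10) = -92 - 90*(-3 - 1*(-10)) = -92 - 90*(-3 + 10) = -92 - 90*7 = -92 - 630 = -722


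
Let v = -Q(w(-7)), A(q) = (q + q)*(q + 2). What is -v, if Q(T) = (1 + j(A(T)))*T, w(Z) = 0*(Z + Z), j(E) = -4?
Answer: 0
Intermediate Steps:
A(q) = 2*q*(2 + q) (A(q) = (2*q)*(2 + q) = 2*q*(2 + q))
w(Z) = 0 (w(Z) = 0*(2*Z) = 0)
Q(T) = -3*T (Q(T) = (1 - 4)*T = -3*T)
v = 0 (v = -(-3)*0 = -1*0 = 0)
-v = -1*0 = 0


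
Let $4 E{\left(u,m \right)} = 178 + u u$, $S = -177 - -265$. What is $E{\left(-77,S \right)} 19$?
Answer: $\frac{116033}{4} \approx 29008.0$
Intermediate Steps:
$S = 88$ ($S = -177 + 265 = 88$)
$E{\left(u,m \right)} = \frac{89}{2} + \frac{u^{2}}{4}$ ($E{\left(u,m \right)} = \frac{178 + u u}{4} = \frac{178 + u^{2}}{4} = \frac{89}{2} + \frac{u^{2}}{4}$)
$E{\left(-77,S \right)} 19 = \left(\frac{89}{2} + \frac{\left(-77\right)^{2}}{4}\right) 19 = \left(\frac{89}{2} + \frac{1}{4} \cdot 5929\right) 19 = \left(\frac{89}{2} + \frac{5929}{4}\right) 19 = \frac{6107}{4} \cdot 19 = \frac{116033}{4}$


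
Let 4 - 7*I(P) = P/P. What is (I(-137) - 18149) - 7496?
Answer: -179512/7 ≈ -25645.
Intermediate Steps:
I(P) = 3/7 (I(P) = 4/7 - P/(7*P) = 4/7 - ⅐*1 = 4/7 - ⅐ = 3/7)
(I(-137) - 18149) - 7496 = (3/7 - 18149) - 7496 = -127040/7 - 7496 = -179512/7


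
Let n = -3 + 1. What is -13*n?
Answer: 26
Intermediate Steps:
n = -2
-13*n = -13*(-2) = 26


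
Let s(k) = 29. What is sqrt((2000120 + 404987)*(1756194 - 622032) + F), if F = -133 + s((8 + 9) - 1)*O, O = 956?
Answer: 5*sqrt(109111239717) ≈ 1.6516e+6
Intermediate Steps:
F = 27591 (F = -133 + 29*956 = -133 + 27724 = 27591)
sqrt((2000120 + 404987)*(1756194 - 622032) + F) = sqrt((2000120 + 404987)*(1756194 - 622032) + 27591) = sqrt(2405107*1134162 + 27591) = sqrt(2727780965334 + 27591) = sqrt(2727780992925) = 5*sqrt(109111239717)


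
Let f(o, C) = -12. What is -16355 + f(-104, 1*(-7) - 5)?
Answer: -16367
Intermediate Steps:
-16355 + f(-104, 1*(-7) - 5) = -16355 - 12 = -16367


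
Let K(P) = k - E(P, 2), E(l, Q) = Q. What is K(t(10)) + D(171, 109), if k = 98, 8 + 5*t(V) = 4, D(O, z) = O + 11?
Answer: 278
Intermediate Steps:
D(O, z) = 11 + O
t(V) = -⅘ (t(V) = -8/5 + (⅕)*4 = -8/5 + ⅘ = -⅘)
K(P) = 96 (K(P) = 98 - 1*2 = 98 - 2 = 96)
K(t(10)) + D(171, 109) = 96 + (11 + 171) = 96 + 182 = 278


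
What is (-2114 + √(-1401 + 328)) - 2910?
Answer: -5024 + I*√1073 ≈ -5024.0 + 32.757*I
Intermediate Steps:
(-2114 + √(-1401 + 328)) - 2910 = (-2114 + √(-1073)) - 2910 = (-2114 + I*√1073) - 2910 = -5024 + I*√1073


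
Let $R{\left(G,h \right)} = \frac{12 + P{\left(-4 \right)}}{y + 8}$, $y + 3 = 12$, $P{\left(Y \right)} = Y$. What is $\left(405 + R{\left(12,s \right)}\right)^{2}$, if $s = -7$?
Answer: $\frac{47513449}{289} \approx 1.6441 \cdot 10^{5}$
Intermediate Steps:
$y = 9$ ($y = -3 + 12 = 9$)
$R{\left(G,h \right)} = \frac{8}{17}$ ($R{\left(G,h \right)} = \frac{12 - 4}{9 + 8} = \frac{8}{17}$)
$\left(405 + R{\left(12,s \right)}\right)^{2} = \left(405 + \frac{8}{17}\right)^{2} = \left(\frac{6893}{17}\right)^{2} = \frac{47513449}{289}$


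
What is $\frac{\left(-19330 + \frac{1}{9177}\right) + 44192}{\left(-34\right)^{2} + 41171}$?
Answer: $\frac{228158575}{388434879} \approx 0.58738$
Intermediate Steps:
$\frac{\left(-19330 + \frac{1}{9177}\right) + 44192}{\left(-34\right)^{2} + 41171} = \frac{\left(-19330 + \frac{1}{9177}\right) + 44192}{1156 + 41171} = \frac{- \frac{177391409}{9177} + 44192}{42327} = \frac{228158575}{9177} \cdot \frac{1}{42327} = \frac{228158575}{388434879}$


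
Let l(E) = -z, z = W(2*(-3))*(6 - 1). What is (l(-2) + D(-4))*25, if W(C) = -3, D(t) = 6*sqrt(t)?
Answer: 375 + 300*I ≈ 375.0 + 300.0*I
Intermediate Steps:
z = -15 (z = -3*(6 - 1) = -3*5 = -15)
l(E) = 15 (l(E) = -1*(-15) = 15)
(l(-2) + D(-4))*25 = (15 + 6*sqrt(-4))*25 = (15 + 6*(2*I))*25 = (15 + 12*I)*25 = 375 + 300*I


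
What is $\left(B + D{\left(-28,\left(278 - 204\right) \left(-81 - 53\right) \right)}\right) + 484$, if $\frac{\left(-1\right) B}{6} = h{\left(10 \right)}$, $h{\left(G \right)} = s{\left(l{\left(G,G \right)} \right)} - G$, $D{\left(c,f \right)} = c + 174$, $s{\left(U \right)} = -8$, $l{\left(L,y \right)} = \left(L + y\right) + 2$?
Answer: $738$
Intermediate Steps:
$l{\left(L,y \right)} = 2 + L + y$
$D{\left(c,f \right)} = 174 + c$
$h{\left(G \right)} = -8 - G$
$B = 108$ ($B = - 6 \left(-8 - 10\right) = \left(-6\right) \left(-18\right) = 108$)
$\left(B + D{\left(-28,\left(278 - 204\right) \left(-81 - 53\right) \right)}\right) + 484 = \left(108 + \left(174 - 28\right)\right) + 484 = \left(108 + 146\right) + 484 = 254 + 484 = 738$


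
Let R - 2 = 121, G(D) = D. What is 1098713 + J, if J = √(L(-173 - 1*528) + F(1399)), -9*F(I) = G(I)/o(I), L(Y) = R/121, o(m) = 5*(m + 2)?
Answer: 1098713 + 2*√13283679570/231165 ≈ 1.0987e+6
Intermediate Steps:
o(m) = 10 + 5*m (o(m) = 5*(2 + m) = 10 + 5*m)
R = 123 (R = 2 + 121 = 123)
L(Y) = 123/121
F(I) = -I/(9*(10 + 5*I))
J = 2*√13283679570/231165 (J = √(123/121 - 1*1399/(90 + 45*1399)) = √(123/121 - 1*1399/(90 + 62955)) = √(123/121 - 1*1399/63045) = √(123/121 - 1*1399*1/63045) = √(123/121 - 1399/63045) = √(7585256/7628445) = 2*√13283679570/231165 ≈ 0.99717)
1098713 + J = 1098713 + 2*√13283679570/231165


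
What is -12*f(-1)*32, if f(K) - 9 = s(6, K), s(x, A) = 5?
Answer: -5376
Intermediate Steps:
f(K) = 14 (f(K) = 9 + 5 = 14)
-12*f(-1)*32 = -12*14*32 = -168*32 = -5376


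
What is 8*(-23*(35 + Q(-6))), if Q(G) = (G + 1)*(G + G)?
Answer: -17480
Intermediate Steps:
Q(G) = 2*G*(1 + G) (Q(G) = (1 + G)*(2*G) = 2*G*(1 + G))
8*(-23*(35 + Q(-6))) = 8*(-23*(35 + 2*(-6)*(1 - 6))) = 8*(-23*(35 + 2*(-6)*(-5))) = 8*(-23*(35 + 60)) = 8*(-23*95) = 8*(-2185) = -17480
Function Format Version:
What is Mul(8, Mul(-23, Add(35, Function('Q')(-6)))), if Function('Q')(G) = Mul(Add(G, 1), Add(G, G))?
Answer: -17480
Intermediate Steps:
Function('Q')(G) = Mul(2, G, Add(1, G)) (Function('Q')(G) = Mul(Add(1, G), Mul(2, G)) = Mul(2, G, Add(1, G)))
Mul(8, Mul(-23, Add(35, Function('Q')(-6)))) = Mul(8, Mul(-23, Add(35, Mul(2, -6, Add(1, -6))))) = Mul(8, Mul(-23, Add(35, Mul(2, -6, -5)))) = Mul(8, Mul(-23, Add(35, 60))) = Mul(8, Mul(-23, 95)) = Mul(8, -2185) = -17480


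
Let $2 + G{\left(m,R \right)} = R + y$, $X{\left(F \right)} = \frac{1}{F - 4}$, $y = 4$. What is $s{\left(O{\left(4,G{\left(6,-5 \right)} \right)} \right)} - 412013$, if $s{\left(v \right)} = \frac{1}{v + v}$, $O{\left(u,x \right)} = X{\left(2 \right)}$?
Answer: $-412014$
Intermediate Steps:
$X{\left(F \right)} = \frac{1}{-4 + F}$
$G{\left(m,R \right)} = 2 + R$ ($G{\left(m,R \right)} = -2 + \left(R + 4\right) = -2 + \left(4 + R\right) = 2 + R$)
$O{\left(u,x \right)} = - \frac{1}{2}$ ($O{\left(u,x \right)} = \frac{1}{-4 + 2} = \frac{1}{-2} = - \frac{1}{2}$)
$s{\left(v \right)} = \frac{1}{2 v}$
$s{\left(O{\left(4,G{\left(6,-5 \right)} \right)} \right)} - 412013 = \frac{1}{2 \left(- \frac{1}{2}\right)} - 412013 = \frac{1}{2} \left(-2\right) - 412013 = -1 - 412013 = -412014$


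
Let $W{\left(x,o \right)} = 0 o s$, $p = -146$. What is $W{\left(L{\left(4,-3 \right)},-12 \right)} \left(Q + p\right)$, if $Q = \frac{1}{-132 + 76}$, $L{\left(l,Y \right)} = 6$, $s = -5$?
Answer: $0$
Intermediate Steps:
$W{\left(x,o \right)} = 0$ ($W{\left(x,o \right)} = 0 o \left(-5\right) = 0 \left(-5\right) = 0$)
$Q = - \frac{1}{56}$ ($Q = \frac{1}{-56} = - \frac{1}{56} \approx -0.017857$)
$W{\left(L{\left(4,-3 \right)},-12 \right)} \left(Q + p\right) = 0 \left(- \frac{1}{56} - 146\right) = 0 \left(- \frac{8177}{56}\right) = 0$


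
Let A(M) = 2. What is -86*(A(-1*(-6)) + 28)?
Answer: -2580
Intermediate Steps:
-86*(A(-1*(-6)) + 28) = -86*(2 + 28) = -86*30 = -2580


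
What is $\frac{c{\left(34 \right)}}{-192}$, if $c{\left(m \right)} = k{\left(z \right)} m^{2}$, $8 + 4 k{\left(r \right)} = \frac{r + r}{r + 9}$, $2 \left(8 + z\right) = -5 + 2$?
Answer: $- \frac{1445}{32} \approx -45.156$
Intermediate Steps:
$z = - \frac{19}{2}$ ($z = -8 + \frac{-5 + 2}{2} = -8 + \frac{1}{2} \left(-3\right) = -8 - \frac{3}{2} = - \frac{19}{2} \approx -9.5$)
$k{\left(r \right)} = -2 + \frac{r}{2 \left(9 + r\right)}$ ($k{\left(r \right)} = -2 + \frac{\left(r + r\right) \frac{1}{r + 9}}{4} = -2 + \frac{2 r \frac{1}{9 + r}}{4} = -2 + \frac{r}{2 \left(9 + r\right)}$)
$c{\left(m \right)} = \frac{15 m^{2}}{2}$ ($c{\left(m \right)} = \frac{3 \left(-12 - - \frac{19}{2}\right)}{2 \left(9 - \frac{19}{2}\right)} m^{2} = \frac{3 \left(-12 + \frac{19}{2}\right)}{2 \left(- \frac{1}{2}\right)} m^{2} = \frac{3}{2} \left(-2\right) \left(- \frac{5}{2}\right) m^{2} = \frac{15 m^{2}}{2}$)
$\frac{c{\left(34 \right)}}{-192} = \frac{\frac{15}{2} \cdot 34^{2}}{-192} = \frac{15}{2} \cdot 1156 \left(- \frac{1}{192}\right) = 8670 \left(- \frac{1}{192}\right) = - \frac{1445}{32}$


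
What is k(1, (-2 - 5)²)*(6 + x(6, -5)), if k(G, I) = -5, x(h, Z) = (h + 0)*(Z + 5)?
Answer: -30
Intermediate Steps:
x(h, Z) = h*(5 + Z)
k(1, (-2 - 5)²)*(6 + x(6, -5)) = -5*(6 + 6*(5 - 5)) = -5*(6 + 6*0) = -5*(6 + 0) = -5*6 = -30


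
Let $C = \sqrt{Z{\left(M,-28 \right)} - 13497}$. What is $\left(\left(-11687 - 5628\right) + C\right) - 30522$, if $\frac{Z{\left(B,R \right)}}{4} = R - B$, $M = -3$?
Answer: $-47837 + i \sqrt{13597} \approx -47837.0 + 116.61 i$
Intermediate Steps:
$Z{\left(B,R \right)} = - 4 B + 4 R$ ($Z{\left(B,R \right)} = 4 \left(R - B\right) = - 4 B + 4 R$)
$C = i \sqrt{13597}$ ($C = \sqrt{\left(\left(-4\right) \left(-3\right) + 4 \left(-28\right)\right) - 13497} = \sqrt{\left(12 - 112\right) - 13497} = \sqrt{-100 - 13497} = \sqrt{-13597} = i \sqrt{13597} \approx 116.61 i$)
$\left(\left(-11687 - 5628\right) + C\right) - 30522 = \left(\left(-11687 - 5628\right) + i \sqrt{13597}\right) - 30522 = \left(-17315 + i \sqrt{13597}\right) - 30522 = -47837 + i \sqrt{13597}$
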